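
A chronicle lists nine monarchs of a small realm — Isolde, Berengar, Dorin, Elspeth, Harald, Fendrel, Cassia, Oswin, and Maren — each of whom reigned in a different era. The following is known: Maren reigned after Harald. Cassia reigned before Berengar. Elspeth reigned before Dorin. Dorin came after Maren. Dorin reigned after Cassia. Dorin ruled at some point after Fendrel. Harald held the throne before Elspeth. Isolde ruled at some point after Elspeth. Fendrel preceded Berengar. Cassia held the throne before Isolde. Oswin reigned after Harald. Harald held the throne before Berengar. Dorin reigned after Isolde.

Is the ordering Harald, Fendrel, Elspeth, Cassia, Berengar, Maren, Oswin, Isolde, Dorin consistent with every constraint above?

Check each stated constraint against the proposed order — e.g. Elspeth is ahead of Dorin; Fendrel is ahead of Dorin. Every pair is in the required order; nothing is violated.

yes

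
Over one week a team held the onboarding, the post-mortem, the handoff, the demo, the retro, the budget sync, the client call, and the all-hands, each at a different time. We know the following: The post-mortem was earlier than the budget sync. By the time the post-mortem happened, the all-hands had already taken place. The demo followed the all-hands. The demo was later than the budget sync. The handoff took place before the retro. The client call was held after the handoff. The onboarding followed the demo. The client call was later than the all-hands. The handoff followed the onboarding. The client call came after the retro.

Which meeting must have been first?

the all-hands

The all-hands has a chain of constraints placing it before every other meeting, so the all-hands must be first.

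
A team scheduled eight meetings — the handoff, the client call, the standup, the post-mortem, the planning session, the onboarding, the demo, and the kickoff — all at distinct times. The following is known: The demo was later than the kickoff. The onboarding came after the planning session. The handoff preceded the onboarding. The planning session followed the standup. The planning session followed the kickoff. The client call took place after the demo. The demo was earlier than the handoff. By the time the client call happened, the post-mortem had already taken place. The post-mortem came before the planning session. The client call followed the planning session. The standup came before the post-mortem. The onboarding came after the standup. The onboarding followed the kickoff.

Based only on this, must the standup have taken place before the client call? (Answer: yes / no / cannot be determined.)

Chain the constraints: the standup → the post-mortem → the client call. Each link is directly stated, so the standup comes before the client call.

yes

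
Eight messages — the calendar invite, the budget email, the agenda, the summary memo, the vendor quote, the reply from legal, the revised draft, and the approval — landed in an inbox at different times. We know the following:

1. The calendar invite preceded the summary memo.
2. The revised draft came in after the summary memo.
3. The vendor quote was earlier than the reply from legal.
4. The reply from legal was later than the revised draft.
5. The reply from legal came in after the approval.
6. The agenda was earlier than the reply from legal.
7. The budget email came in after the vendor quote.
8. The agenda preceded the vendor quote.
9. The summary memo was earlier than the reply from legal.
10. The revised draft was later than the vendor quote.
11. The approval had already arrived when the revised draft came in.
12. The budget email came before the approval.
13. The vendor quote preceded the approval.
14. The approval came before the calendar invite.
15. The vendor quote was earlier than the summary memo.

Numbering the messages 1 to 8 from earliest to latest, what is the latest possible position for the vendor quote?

2

The vendor quote must come before the approval, the budget email, the calendar invite, the reply from legal, the revised draft, and the summary memo — 6 messages forced after it.
Everything else can be placed before the vendor quote in some valid order, so the vendor quote can sit as late as position 8 − 6 = 2.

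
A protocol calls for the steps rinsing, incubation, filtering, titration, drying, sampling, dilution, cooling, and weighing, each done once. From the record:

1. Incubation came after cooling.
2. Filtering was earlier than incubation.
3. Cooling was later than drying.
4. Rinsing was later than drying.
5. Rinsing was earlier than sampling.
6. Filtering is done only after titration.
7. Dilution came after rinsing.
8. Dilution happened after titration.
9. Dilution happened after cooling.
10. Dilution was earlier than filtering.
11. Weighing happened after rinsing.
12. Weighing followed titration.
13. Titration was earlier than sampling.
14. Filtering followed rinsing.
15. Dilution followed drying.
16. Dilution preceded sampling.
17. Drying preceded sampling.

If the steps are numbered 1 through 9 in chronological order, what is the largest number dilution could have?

Dilution must come before filtering, incubation, and sampling — 3 steps forced after it.
Everything else can be placed before dilution in some valid order, so dilution can sit as late as position 9 − 3 = 6.

6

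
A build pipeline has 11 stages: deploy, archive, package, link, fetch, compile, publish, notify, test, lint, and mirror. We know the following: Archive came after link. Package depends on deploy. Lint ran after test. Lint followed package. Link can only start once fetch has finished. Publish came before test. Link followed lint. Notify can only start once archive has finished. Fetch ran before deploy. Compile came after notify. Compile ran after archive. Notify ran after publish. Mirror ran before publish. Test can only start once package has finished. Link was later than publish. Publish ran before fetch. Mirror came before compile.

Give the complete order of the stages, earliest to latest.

The constraints fix every adjacent pair, so only one ordering works:
mirror → publish → fetch → deploy → package → test → lint → link → archive → notify → compile.

mirror, publish, fetch, deploy, package, test, lint, link, archive, notify, compile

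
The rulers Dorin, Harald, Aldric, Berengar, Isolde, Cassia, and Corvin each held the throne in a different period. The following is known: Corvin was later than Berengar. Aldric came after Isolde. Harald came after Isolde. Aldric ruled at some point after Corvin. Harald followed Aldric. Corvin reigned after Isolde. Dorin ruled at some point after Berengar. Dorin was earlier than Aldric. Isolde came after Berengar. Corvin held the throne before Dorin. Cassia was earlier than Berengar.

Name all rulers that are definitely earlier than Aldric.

Directly stated before Aldric: Corvin, Dorin, and Isolde.
Berengar reaches Aldric via Berengar → Isolde → Aldric.
Cassia reaches Aldric via Cassia → Berengar → Isolde → Aldric.
No chain forces Harald ahead of Aldric.

Berengar, Cassia, Corvin, Dorin, Isolde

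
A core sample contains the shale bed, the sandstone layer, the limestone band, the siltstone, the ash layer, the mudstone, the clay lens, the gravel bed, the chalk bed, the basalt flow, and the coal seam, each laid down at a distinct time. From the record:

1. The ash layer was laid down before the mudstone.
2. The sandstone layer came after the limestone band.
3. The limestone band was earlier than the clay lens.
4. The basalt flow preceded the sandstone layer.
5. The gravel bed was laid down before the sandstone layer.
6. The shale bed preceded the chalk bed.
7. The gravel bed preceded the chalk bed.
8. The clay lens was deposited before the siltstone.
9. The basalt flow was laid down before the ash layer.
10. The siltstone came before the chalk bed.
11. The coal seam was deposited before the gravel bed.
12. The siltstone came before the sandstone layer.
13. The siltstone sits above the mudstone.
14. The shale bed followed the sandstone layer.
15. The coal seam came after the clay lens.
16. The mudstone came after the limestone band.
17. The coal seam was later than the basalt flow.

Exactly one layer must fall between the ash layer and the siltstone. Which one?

the mudstone

Tracing the constraints gives the ash layer → the mudstone → the siltstone, so the mudstone sits after the ash layer and before the siltstone.
No other layer is forced both after the ash layer and before the siltstone.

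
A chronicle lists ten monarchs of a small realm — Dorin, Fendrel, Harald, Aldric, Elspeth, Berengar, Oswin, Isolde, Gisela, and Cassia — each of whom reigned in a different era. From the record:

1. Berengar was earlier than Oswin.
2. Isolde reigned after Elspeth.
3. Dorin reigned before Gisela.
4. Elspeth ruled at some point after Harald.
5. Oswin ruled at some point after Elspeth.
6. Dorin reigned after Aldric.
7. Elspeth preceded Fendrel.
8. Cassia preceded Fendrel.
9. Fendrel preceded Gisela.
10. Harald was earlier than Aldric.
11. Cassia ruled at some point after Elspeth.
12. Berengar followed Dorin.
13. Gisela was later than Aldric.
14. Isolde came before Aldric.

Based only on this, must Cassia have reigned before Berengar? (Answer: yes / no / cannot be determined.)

cannot be determined

No chain of stated constraints runs from Cassia to Berengar, and none runs from Berengar to Cassia either.
So the relative order of Cassia and Berengar is not fixed by the given facts.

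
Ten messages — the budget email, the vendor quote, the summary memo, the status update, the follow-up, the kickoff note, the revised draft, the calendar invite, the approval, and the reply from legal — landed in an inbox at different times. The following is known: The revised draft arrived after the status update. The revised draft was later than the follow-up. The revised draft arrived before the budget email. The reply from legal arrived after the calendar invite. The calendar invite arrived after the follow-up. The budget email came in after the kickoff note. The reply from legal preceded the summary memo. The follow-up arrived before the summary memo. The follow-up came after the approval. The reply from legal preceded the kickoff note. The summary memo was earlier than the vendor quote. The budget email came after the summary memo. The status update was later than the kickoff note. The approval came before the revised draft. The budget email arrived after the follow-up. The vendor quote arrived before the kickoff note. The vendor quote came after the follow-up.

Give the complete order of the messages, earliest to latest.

The constraints fix every adjacent pair, so only one ordering works:
the approval → the follow-up → the calendar invite → the reply from legal → the summary memo → the vendor quote → the kickoff note → the status update → the revised draft → the budget email.

the approval, the follow-up, the calendar invite, the reply from legal, the summary memo, the vendor quote, the kickoff note, the status update, the revised draft, the budget email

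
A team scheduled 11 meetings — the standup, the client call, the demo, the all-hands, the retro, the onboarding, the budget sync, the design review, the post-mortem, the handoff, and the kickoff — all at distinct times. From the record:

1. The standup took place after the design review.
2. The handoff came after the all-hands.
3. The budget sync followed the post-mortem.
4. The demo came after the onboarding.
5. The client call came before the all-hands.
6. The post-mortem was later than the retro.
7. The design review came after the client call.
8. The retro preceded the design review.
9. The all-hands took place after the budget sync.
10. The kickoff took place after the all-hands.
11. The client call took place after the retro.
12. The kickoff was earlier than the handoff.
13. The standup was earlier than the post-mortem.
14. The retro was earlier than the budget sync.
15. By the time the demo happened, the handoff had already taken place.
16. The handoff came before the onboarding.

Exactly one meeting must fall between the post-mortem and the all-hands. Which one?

the budget sync

Tracing the constraints gives the post-mortem → the budget sync → the all-hands, so the budget sync sits after the post-mortem and before the all-hands.
No other meeting is forced both after the post-mortem and before the all-hands.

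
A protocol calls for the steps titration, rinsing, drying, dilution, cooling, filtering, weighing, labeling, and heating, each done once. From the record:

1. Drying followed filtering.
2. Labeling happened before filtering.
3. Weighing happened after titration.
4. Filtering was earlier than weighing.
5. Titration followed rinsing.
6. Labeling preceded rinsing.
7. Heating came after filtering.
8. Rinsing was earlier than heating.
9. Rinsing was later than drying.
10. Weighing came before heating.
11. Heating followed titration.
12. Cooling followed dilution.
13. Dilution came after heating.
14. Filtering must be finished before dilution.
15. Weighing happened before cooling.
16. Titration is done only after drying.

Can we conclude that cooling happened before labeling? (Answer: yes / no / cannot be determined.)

no

Tracing the constraints gives labeling → filtering → weighing → cooling, so labeling must come before cooling.
That means cooling cannot be before labeling.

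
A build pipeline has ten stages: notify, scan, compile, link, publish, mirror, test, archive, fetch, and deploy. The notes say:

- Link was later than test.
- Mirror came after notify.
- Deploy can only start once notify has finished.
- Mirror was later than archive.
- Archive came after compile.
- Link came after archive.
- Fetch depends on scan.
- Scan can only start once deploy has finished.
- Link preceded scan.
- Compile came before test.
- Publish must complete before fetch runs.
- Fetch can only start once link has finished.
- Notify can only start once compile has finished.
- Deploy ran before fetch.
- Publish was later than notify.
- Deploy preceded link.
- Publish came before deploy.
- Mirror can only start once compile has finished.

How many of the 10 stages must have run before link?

Directly stated before link: archive, deploy, and test.
Compile reaches link via compile → test → link.
Notify reaches link via notify → deploy → link.
Publish reaches link via publish → deploy → link.
That's archive, compile, deploy, notify, publish, and test — 6 in all.

6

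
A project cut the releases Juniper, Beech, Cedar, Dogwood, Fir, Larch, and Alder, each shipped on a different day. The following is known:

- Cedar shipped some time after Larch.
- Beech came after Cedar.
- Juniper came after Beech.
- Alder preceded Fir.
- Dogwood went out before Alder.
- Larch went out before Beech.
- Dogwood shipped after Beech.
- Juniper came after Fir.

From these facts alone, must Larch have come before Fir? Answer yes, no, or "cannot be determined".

Chain the constraints: Larch → Beech → Dogwood → Alder → Fir. Each link is directly stated, so Larch comes before Fir.

yes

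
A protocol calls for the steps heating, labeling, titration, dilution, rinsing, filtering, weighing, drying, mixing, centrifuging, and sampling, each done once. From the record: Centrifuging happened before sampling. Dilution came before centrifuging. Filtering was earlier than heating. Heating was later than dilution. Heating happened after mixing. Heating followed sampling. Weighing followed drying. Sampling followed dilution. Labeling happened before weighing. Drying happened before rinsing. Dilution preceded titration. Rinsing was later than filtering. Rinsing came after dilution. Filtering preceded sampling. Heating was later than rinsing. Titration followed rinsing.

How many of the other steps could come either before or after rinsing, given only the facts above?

5

Forced before rinsing: dilution, drying, and filtering; forced after rinsing: heating and titration.
That leaves centrifuging, labeling, mixing, sampling, and weighing with no forced order relative to rinsing — 5.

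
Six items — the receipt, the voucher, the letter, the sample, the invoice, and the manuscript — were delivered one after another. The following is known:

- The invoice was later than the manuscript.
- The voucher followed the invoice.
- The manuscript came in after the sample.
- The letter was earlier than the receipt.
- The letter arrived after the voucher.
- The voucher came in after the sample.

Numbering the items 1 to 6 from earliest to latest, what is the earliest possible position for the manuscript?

2

The sample must come before the manuscript — 1 forced predecessor.
Nothing else is forced ahead of the manuscript, so its earliest slot is position 1 + 1 = 2.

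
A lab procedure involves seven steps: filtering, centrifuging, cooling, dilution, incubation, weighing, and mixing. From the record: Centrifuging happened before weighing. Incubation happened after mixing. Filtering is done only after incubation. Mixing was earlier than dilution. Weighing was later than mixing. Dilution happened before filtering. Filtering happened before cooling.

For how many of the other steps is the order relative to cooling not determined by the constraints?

2

Forced before cooling: dilution, filtering, incubation, and mixing.
That leaves centrifuging and weighing with no forced order relative to cooling — 2.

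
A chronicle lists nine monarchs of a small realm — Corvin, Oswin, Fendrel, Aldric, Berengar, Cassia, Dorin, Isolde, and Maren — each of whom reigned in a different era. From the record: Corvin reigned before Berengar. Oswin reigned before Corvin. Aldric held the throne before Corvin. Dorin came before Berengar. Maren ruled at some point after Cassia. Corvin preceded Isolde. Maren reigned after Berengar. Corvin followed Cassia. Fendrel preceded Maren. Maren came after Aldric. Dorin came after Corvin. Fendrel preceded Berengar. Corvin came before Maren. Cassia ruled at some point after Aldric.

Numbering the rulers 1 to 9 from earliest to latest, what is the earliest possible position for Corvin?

Aldric, Cassia, and Oswin must all come before Corvin — 3 forced predecessors.
Nothing else is forced ahead of Corvin, so their earliest slot is position 3 + 1 = 4.

4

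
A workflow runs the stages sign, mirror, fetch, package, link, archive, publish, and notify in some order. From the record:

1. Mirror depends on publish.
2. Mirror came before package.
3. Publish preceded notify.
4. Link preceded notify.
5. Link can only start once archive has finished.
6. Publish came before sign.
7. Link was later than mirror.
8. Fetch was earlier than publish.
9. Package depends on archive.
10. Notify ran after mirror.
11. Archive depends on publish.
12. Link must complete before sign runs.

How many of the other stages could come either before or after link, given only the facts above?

Forced before link: archive, fetch, mirror, and publish; forced after link: notify and sign.
That leaves package with no forced order relative to link — 1.

1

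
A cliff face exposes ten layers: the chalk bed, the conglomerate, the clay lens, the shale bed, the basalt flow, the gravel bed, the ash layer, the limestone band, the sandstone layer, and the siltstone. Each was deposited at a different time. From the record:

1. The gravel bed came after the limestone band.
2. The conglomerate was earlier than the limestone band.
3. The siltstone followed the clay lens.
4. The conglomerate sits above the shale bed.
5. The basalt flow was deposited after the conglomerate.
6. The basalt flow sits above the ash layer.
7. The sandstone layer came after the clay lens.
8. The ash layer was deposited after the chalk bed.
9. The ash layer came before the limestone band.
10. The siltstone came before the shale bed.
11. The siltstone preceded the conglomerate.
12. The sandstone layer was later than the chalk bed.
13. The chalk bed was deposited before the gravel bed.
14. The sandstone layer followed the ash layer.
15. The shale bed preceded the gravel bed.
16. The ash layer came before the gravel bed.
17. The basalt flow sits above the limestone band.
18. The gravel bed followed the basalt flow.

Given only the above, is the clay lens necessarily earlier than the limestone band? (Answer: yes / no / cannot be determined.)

yes

Chain the constraints: the clay lens → the siltstone → the conglomerate → the limestone band. Each link is directly stated, so the clay lens comes before the limestone band.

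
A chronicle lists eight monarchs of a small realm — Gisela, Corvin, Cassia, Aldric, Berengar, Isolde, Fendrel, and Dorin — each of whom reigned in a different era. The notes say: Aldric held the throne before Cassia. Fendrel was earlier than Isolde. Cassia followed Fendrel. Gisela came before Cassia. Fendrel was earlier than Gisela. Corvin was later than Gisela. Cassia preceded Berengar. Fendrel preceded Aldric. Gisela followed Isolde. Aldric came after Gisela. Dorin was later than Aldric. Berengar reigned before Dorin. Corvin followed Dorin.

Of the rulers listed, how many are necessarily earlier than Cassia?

Directly stated before Cassia: Aldric, Fendrel, and Gisela.
Isolde reaches Cassia via Isolde → Gisela → Cassia.
No chain forces Dorin (or any of the others) ahead of Cassia.
That's Aldric, Fendrel, Gisela, and Isolde — 4 in all.

4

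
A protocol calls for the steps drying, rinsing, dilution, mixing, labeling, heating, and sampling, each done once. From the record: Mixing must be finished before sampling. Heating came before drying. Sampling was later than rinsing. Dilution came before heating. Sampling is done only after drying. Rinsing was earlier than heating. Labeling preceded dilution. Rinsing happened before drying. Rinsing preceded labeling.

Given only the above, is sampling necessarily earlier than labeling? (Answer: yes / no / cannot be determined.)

no

Tracing the constraints gives labeling → dilution → heating → drying → sampling, so labeling must come before sampling.
That means sampling cannot be before labeling.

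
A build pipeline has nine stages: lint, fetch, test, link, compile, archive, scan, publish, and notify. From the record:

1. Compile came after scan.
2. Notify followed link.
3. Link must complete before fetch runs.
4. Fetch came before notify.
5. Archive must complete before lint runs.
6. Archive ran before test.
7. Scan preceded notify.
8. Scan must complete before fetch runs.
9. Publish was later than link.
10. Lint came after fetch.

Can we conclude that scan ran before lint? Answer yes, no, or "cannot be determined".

yes

Chain the constraints: scan → fetch → lint. Each link is directly stated, so scan comes before lint.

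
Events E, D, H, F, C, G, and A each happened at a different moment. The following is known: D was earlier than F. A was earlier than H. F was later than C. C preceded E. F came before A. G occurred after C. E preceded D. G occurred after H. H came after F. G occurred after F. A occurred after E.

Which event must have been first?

C

C has a chain of constraints placing it before every other event, so C must be first.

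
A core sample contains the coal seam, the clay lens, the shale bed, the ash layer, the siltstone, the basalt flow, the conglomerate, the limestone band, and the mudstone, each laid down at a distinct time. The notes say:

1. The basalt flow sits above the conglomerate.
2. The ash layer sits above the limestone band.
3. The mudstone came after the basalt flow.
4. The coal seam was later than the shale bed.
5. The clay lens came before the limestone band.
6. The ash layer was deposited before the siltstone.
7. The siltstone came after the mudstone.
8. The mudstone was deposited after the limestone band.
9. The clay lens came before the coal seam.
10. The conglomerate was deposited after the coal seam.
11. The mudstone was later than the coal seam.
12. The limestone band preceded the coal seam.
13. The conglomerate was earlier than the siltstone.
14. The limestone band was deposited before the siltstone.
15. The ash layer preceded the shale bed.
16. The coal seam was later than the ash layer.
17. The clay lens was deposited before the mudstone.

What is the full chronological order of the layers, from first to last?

The constraints fix every adjacent pair, so only one ordering works:
the clay lens → the limestone band → the ash layer → the shale bed → the coal seam → the conglomerate → the basalt flow → the mudstone → the siltstone.

the clay lens, the limestone band, the ash layer, the shale bed, the coal seam, the conglomerate, the basalt flow, the mudstone, the siltstone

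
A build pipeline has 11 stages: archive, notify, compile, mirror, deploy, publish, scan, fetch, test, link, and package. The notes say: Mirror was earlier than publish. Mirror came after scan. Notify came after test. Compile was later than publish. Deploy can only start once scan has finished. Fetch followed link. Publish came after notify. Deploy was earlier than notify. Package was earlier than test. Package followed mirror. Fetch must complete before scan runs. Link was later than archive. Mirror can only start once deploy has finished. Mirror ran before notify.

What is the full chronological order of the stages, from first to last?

archive, link, fetch, scan, deploy, mirror, package, test, notify, publish, compile

The constraints fix every adjacent pair, so only one ordering works:
archive → link → fetch → scan → deploy → mirror → package → test → notify → publish → compile.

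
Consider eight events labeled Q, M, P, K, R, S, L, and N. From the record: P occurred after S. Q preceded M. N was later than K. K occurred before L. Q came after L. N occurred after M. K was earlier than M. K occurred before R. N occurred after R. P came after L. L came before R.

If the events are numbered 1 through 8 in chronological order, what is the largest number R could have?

7

R must come before N — 1 event forced after it.
Everything else can be placed before R in some valid order, so R can sit as late as position 8 − 1 = 7.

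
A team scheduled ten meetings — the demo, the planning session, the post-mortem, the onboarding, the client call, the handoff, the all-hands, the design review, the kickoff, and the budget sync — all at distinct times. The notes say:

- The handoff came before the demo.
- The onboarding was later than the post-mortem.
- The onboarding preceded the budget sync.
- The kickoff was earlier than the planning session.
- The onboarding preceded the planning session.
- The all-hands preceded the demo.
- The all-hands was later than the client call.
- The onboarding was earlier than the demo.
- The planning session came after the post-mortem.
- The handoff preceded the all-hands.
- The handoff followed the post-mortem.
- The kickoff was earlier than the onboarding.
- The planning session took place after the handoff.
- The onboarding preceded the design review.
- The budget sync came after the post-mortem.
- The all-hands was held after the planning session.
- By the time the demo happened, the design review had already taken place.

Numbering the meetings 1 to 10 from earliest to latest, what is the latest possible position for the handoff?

7

The handoff must come before the all-hands, the demo, and the planning session — 3 meetings forced after it.
Everything else can be placed before the handoff in some valid order, so the handoff can sit as late as position 10 − 3 = 7.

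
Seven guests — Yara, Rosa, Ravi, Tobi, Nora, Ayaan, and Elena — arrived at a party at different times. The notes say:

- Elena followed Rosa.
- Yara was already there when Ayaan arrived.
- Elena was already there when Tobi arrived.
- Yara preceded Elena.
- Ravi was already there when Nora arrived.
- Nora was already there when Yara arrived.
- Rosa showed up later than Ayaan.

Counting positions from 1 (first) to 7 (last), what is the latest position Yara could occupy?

3

Yara must come before Ayaan, Elena, Rosa, and Tobi — 4 guests forced after them.
Everything else can be placed before Yara in some valid order, so Yara can sit as late as position 7 − 4 = 3.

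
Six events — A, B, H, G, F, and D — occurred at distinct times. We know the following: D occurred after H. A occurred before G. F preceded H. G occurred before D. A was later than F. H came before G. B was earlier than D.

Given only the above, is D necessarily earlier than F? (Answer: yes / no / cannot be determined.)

no

Tracing the constraints gives F → H → D, so F must come before D.
That means D cannot be before F.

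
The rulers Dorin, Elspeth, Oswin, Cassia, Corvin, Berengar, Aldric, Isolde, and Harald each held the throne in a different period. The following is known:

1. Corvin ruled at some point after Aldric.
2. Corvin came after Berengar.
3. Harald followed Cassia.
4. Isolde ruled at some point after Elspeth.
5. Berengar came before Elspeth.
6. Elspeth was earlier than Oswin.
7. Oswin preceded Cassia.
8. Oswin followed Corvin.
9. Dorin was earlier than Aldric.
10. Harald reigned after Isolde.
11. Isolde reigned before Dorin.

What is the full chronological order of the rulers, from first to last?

Berengar, Elspeth, Isolde, Dorin, Aldric, Corvin, Oswin, Cassia, Harald

The constraints fix every adjacent pair, so only one ordering works:
Berengar → Elspeth → Isolde → Dorin → Aldric → Corvin → Oswin → Cassia → Harald.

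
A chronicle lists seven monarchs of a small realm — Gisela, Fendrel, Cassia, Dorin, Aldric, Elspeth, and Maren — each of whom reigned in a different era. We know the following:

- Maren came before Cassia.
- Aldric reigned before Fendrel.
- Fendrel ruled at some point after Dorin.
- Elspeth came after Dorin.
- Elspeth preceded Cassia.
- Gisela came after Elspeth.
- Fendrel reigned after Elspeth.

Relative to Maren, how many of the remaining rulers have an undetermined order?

Forced after Maren: Cassia.
That leaves Aldric, Dorin, Elspeth, Fendrel, and Gisela with no forced order relative to Maren — 5.

5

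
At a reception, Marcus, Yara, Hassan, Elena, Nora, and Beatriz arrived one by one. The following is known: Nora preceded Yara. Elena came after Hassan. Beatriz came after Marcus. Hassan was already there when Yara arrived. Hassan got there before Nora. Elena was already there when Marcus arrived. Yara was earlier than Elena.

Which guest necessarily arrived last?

Every other guest has a chain of constraints placing them before Beatriz, so Beatriz is last.

Beatriz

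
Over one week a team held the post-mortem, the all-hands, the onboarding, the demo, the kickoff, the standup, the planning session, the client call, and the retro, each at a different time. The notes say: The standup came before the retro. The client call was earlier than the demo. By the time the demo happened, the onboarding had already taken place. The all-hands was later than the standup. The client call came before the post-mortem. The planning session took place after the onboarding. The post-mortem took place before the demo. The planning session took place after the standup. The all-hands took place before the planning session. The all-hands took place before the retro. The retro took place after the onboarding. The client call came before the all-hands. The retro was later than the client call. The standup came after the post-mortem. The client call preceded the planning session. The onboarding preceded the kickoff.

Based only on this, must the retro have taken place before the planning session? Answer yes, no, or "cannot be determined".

No chain of stated constraints runs from the retro to the planning session, and none runs from the planning session to the retro either.
So the relative order of the retro and the planning session is not fixed by the given facts.

cannot be determined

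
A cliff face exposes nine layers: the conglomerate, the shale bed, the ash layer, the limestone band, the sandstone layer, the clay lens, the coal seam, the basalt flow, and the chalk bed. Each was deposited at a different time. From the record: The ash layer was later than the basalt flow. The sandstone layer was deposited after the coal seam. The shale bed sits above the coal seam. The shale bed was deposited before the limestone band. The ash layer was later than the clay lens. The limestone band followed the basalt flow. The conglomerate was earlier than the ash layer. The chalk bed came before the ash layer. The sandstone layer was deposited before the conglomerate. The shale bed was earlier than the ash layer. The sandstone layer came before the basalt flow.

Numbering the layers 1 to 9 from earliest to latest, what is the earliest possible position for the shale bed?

2

The coal seam must come before the shale bed — 1 forced predecessor.
Nothing else is forced ahead of the shale bed, so its earliest slot is position 1 + 1 = 2.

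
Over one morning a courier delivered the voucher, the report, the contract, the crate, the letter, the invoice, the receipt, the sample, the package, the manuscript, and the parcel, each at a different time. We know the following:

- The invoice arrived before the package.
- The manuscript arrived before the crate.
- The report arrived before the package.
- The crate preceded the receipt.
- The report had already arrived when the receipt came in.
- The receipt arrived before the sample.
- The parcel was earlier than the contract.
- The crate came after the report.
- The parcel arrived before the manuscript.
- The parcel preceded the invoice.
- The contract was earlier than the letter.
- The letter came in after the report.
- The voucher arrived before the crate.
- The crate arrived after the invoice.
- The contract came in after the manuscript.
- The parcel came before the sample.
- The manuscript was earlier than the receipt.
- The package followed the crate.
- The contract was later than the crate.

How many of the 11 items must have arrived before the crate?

Directly stated before the crate: the invoice, the manuscript, the report, and the voucher.
The parcel reaches the crate via the parcel → the invoice → the crate.
That's the invoice, the manuscript, the parcel, the report, and the voucher — 5 in all.

5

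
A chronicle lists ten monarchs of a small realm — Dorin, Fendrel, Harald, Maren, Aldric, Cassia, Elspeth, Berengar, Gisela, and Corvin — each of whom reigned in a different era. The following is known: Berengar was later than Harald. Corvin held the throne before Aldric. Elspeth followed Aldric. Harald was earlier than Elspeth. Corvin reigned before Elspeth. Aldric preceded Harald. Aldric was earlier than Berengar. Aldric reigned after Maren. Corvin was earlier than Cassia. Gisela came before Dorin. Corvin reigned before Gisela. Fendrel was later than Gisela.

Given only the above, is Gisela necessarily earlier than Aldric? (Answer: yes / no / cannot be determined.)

No chain of stated constraints runs from Gisela to Aldric, and none runs from Aldric to Gisela either.
So the relative order of Gisela and Aldric is not fixed by the given facts.

cannot be determined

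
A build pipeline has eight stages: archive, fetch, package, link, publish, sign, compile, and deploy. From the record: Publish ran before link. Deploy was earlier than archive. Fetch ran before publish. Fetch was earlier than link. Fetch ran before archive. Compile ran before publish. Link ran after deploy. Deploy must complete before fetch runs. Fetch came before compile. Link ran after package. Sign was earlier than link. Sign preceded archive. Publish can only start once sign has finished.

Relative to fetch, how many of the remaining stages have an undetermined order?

2

Forced before fetch: deploy; forced after fetch: archive, compile, link, and publish.
That leaves package and sign with no forced order relative to fetch — 2.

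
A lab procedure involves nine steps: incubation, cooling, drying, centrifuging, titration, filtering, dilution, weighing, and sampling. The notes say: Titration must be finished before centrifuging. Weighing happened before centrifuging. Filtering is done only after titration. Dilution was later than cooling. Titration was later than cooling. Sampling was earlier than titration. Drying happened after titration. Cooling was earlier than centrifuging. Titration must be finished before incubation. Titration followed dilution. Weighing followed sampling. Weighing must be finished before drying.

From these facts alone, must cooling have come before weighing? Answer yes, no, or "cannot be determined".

No chain of stated constraints runs from cooling to weighing, and none runs from weighing to cooling either.
So the relative order of cooling and weighing is not fixed by the given facts.

cannot be determined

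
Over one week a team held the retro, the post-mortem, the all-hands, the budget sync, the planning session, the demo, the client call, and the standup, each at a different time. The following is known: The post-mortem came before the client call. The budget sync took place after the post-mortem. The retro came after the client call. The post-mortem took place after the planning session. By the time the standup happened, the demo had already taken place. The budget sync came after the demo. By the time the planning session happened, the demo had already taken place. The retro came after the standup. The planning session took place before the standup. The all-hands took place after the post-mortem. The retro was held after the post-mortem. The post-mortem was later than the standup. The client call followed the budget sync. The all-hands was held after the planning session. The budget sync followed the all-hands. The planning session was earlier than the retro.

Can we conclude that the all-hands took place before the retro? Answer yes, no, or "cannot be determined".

yes

Chain the constraints: the all-hands → the budget sync → the client call → the retro. Each link is directly stated, so the all-hands comes before the retro.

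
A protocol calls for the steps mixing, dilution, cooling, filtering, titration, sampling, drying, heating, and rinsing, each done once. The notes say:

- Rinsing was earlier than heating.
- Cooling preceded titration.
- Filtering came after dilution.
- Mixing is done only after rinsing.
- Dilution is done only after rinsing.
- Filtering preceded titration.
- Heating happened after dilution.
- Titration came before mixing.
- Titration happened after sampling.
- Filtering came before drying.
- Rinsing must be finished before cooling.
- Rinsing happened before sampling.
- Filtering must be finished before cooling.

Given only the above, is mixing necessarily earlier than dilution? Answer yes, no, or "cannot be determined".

Tracing the constraints gives dilution → filtering → titration → mixing, so dilution must come before mixing.
That means mixing cannot be before dilution.

no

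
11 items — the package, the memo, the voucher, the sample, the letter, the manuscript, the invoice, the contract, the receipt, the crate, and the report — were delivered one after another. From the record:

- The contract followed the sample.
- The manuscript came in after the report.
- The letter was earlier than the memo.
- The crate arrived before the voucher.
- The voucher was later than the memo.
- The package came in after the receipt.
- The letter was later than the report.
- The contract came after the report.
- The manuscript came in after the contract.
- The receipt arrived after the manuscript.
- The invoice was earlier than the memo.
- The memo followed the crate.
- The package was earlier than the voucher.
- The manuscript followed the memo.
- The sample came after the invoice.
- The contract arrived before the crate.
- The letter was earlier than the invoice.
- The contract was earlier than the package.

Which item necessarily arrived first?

the report

The report has a chain of constraints placing it before every other item, so the report must be first.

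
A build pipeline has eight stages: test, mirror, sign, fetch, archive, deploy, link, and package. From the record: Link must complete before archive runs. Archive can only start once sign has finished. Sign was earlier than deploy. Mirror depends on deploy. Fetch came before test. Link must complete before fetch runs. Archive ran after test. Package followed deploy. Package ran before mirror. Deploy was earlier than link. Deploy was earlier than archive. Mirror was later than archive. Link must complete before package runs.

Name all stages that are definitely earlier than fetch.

deploy, link, sign

Directly stated before fetch: link.
Deploy reaches fetch via deploy → link → fetch.
Sign reaches fetch via sign → deploy → link → fetch.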